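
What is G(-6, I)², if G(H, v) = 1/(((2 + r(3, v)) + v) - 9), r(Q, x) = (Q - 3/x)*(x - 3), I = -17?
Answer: 289/2214144 ≈ 0.00013052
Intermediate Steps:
r(Q, x) = (-3 + x)*(Q - 3/x) (r(Q, x) = (Q - 3/x)*(-3 + x) = (-3 + x)*(Q - 3/x))
G(H, v) = 1/(-19 + 4*v + 9/v) (G(H, v) = 1/(((2 + (-3 - 3*3 + 9/v + 3*v)) + v) - 9) = 1/(((2 + (-3 - 9 + 9/v + 3*v)) + v) - 9) = 1/(((2 + (-12 + 3*v + 9/v)) + v) - 9) = 1/(((-10 + 3*v + 9/v) + v) - 9) = 1/((-10 + 4*v + 9/v) - 9) = 1/(-19 + 4*v + 9/v))
G(-6, I)² = (-17/(9 - 17*(-19 + 4*(-17))))² = (-17/(9 - 17*(-19 - 68)))² = (-17/(9 - 17*(-87)))² = (-17/(9 + 1479))² = (-17/1488)² = 289/2214144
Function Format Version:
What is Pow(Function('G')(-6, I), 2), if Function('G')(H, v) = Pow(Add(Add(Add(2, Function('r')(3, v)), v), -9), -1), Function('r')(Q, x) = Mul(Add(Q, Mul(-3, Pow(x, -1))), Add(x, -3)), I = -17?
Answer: Rational(289, 2214144) ≈ 0.00013052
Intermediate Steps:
Function('r')(Q, x) = Mul(Add(-3, x), Add(Q, Mul(-3, Pow(x, -1)))) (Function('r')(Q, x) = Mul(Add(Q, Mul(-3, Pow(x, -1))), Add(-3, x)) = Mul(Add(-3, x), Add(Q, Mul(-3, Pow(x, -1)))))
Function('G')(H, v) = Pow(Add(-19, Mul(4, v), Mul(9, Pow(v, -1))), -1) (Function('G')(H, v) = Pow(Add(Add(Add(2, Add(-3, Mul(-3, 3), Mul(9, Pow(v, -1)), Mul(3, v))), v), -9), -1) = Pow(Add(Add(Add(2, Add(-3, -9, Mul(9, Pow(v, -1)), Mul(3, v))), v), -9), -1) = Pow(Add(Add(Add(2, Add(-12, Mul(3, v), Mul(9, Pow(v, -1)))), v), -9), -1) = Pow(Add(Add(Add(-10, Mul(3, v), Mul(9, Pow(v, -1))), v), -9), -1) = Pow(Add(Add(-10, Mul(4, v), Mul(9, Pow(v, -1))), -9), -1) = Pow(Add(-19, Mul(4, v), Mul(9, Pow(v, -1))), -1))
Pow(Function('G')(-6, I), 2) = Pow(Mul(-17, Pow(Add(9, Mul(-17, Add(-19, Mul(4, -17)))), -1)), 2) = Pow(Mul(-17, Pow(Add(9, Mul(-17, Add(-19, -68))), -1)), 2) = Pow(Mul(-17, Pow(Add(9, Mul(-17, -87)), -1)), 2) = Pow(Mul(-17, Pow(Add(9, 1479), -1)), 2) = Pow(Mul(-17, Pow(1488, -1)), 2) = Pow(Mul(-17, Rational(1, 1488)), 2) = Pow(Rational(-17, 1488), 2) = Rational(289, 2214144)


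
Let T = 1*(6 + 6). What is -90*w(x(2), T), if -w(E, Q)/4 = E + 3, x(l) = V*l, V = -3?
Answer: -1080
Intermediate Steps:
x(l) = -3*l
T = 12 (T = 1*12 = 12)
w(E, Q) = -12 - 4*E (w(E, Q) = -4*(E + 3) = -4*(3 + E) = -12 - 4*E)
-90*w(x(2), T) = -90*(-12 - (-12)*2) = -90*(-12 - 4*(-6)) = -90*(-12 + 24) = -90*12 = -1080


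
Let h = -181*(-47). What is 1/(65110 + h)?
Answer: 1/73617 ≈ 1.3584e-5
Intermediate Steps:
h = 8507
1/(65110 + h) = 1/(65110 + 8507) = 1/73617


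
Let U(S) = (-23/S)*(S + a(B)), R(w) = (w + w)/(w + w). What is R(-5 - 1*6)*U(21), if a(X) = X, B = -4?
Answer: -391/21 ≈ -18.619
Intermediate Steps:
R(w) = 1 (R(w) = (2*w)/((2*w)) = (2*w)*(1/(2*w)) = 1)
U(S) = -23*(-4 + S)/S (U(S) = (-23/S)*(S - 4) = (-23/S)*(-4 + S) = -23*(-4 + S)/S)
R(-5 - 1*6)*U(21) = 1*(-23 + 92/21) = 1*(-391/21) = -391/21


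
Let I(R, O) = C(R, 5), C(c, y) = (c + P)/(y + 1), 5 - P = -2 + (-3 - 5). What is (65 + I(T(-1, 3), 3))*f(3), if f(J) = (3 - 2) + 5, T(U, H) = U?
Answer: 404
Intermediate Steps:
P = 15 (P = 5 - (-2 + (-3 - 5)) = 5 - (-2 - 8) = 5 - 1*(-10) = 5 + 10 = 15)
C(c, y) = (15 + c)/(1 + y) (C(c, y) = (c + 15)/(y + 1) = (15 + c)/(1 + y))
I(R, O) = 5/2 + R/6 (I(R, O) = (15 + R)/(1 + 5) = (15 + R)/6 = 5/2 + R/6)
f(J) = 6 (f(J) = 1 + 5 = 6)
(65 + I(T(-1, 3), 3))*f(3) = (65 + (5/2 + (⅙)*(-1)))*6 = (65 + (5/2 - ⅙))*6 = (65 + 7/3)*6 = (202/3)*6 = 404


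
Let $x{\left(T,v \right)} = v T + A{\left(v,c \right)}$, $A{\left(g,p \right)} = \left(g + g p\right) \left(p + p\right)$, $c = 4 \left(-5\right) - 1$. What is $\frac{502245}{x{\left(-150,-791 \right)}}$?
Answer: $- \frac{33483}{36386} \approx -0.92022$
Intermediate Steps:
$c = -21$ ($c = -20 - 1 = -21$)
$A{\left(g,p \right)} = 2 p \left(g + g p\right)$ ($A{\left(g,p \right)} = \left(g + g p\right) 2 p = 2 p \left(g + g p\right)$)
$x{\left(T,v \right)} = 840 v + T v$ ($x{\left(T,v \right)} = v T + 2 v \left(-21\right) \left(1 - 21\right) = T v + 2 v \left(-21\right) \left(-20\right) = T v + 840 v = 840 v + T v$)
$\frac{502245}{x{\left(-150,-791 \right)}} = \frac{502245}{\left(-791\right) \left(840 - 150\right)} = \frac{502245}{\left(-791\right) 690} = \frac{502245}{-545790} = 502245 \left(- \frac{1}{545790}\right) = - \frac{33483}{36386}$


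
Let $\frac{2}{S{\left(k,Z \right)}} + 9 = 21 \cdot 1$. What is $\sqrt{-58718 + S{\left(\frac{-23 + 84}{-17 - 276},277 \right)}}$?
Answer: $\frac{i \sqrt{2113842}}{6} \approx 242.32 i$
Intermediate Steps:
$S{\left(k,Z \right)} = \frac{1}{6}$ ($S{\left(k,Z \right)} = \frac{2}{-9 + 21 \cdot 1} = \frac{2}{-9 + 21} = \frac{2}{12} = 2 \cdot \frac{1}{12} = \frac{1}{6}$)
$\sqrt{-58718 + S{\left(\frac{-23 + 84}{-17 - 276},277 \right)}} = \sqrt{-58718 + \frac{1}{6}} = \sqrt{- \frac{352307}{6}} = \frac{i \sqrt{2113842}}{6}$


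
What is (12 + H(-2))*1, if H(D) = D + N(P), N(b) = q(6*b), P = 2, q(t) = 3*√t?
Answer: 10 + 6*√3 ≈ 20.392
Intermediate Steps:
N(b) = 3*√6*√b (N(b) = 3*√(6*b) = 3*(√6*√b) = 3*√6*√b)
H(D) = D + 6*√3 (H(D) = D + 3*√6*√2 = D + 6*√3)
(12 + H(-2))*1 = (12 + (-2 + 6*√3))*1 = (10 + 6*√3)*1 = 10 + 6*√3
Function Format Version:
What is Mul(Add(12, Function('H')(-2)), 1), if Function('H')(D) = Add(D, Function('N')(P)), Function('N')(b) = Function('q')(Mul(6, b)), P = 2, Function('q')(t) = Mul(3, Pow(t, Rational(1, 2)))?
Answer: Add(10, Mul(6, Pow(3, Rational(1, 2)))) ≈ 20.392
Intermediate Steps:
Function('N')(b) = Mul(3, Pow(6, Rational(1, 2)), Pow(b, Rational(1, 2))) (Function('N')(b) = Mul(3, Pow(Mul(6, b), Rational(1, 2))) = Mul(3, Mul(Pow(6, Rational(1, 2)), Pow(b, Rational(1, 2)))) = Mul(3, Pow(6, Rational(1, 2)), Pow(b, Rational(1, 2))))
Function('H')(D) = Add(D, Mul(6, Pow(3, Rational(1, 2)))) (Function('H')(D) = Add(D, Mul(3, Pow(6, Rational(1, 2)), Pow(2, Rational(1, 2)))) = Add(D, Mul(6, Pow(3, Rational(1, 2)))))
Mul(Add(12, Function('H')(-2)), 1) = Mul(Add(12, Add(-2, Mul(6, Pow(3, Rational(1, 2))))), 1) = Mul(Add(10, Mul(6, Pow(3, Rational(1, 2)))), 1) = Add(10, Mul(6, Pow(3, Rational(1, 2))))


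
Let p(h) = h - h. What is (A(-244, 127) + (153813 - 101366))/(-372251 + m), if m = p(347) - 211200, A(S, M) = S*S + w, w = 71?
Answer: -112054/583451 ≈ -0.19205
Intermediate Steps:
p(h) = 0
A(S, M) = 71 + S² (A(S, M) = S*S + 71 = S² + 71 = 71 + S²)
m = -211200 (m = 0 - 211200 = -211200)
(A(-244, 127) + (153813 - 101366))/(-372251 + m) = ((71 + (-244)²) + (153813 - 101366))/(-372251 - 211200) = ((71 + 59536) + 52447)/(-583451) = (59607 + 52447)*(-1/583451) = 112054*(-1/583451) = -112054/583451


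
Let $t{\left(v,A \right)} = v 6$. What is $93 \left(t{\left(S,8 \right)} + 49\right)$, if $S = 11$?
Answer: $10695$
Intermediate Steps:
$t{\left(v,A \right)} = 6 v$
$93 \left(t{\left(S,8 \right)} + 49\right) = 93 \left(6 \cdot 11 + 49\right) = 93 \left(66 + 49\right) = 93 \cdot 115 = 10695$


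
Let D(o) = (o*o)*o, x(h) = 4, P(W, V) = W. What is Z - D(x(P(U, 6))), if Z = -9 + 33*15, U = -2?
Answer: 422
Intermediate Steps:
D(o) = o**3 (D(o) = o**2*o = o**3)
Z = 486 (Z = -9 + 495 = 486)
Z - D(x(P(U, 6))) = 486 - 1*4**3 = 486 - 1*64 = 486 - 64 = 422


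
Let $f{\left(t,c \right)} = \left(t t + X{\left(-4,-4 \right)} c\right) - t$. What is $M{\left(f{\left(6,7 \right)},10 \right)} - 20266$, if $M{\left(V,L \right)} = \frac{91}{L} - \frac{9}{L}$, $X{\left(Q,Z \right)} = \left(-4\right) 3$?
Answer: $- \frac{101289}{5} \approx -20258.0$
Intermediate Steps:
$X{\left(Q,Z \right)} = -12$
$f{\left(t,c \right)} = t^{2} - t - 12 c$ ($f{\left(t,c \right)} = \left(t t - 12 c\right) - t = \left(t^{2} - 12 c\right) - t = t^{2} - t - 12 c$)
$M{\left(V,L \right)} = \frac{82}{L}$
$M{\left(f{\left(6,7 \right)},10 \right)} - 20266 = \frac{82}{10} - 20266 = 82 \cdot \frac{1}{10} - 20266 = \frac{41}{5} - 20266 = - \frac{101289}{5}$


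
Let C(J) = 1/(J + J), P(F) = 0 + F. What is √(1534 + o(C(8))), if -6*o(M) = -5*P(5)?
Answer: √55374/6 ≈ 39.219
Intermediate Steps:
P(F) = F
C(J) = 1/(2*J)
o(M) = 25/6 (o(M) = -(-5)*5/6 = -⅙*(-25) = 25/6)
√(1534 + o(C(8))) = √(1534 + 25/6) = √(9229/6) = √55374/6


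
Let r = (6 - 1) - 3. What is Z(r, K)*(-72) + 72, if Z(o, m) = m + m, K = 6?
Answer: -792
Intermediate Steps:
r = 2 (r = 5 - 3 = 2)
Z(o, m) = 2*m
Z(r, K)*(-72) + 72 = (2*6)*(-72) + 72 = 12*(-72) + 72 = -864 + 72 = -792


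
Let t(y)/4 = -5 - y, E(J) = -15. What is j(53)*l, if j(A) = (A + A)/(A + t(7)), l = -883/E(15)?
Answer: 93598/75 ≈ 1248.0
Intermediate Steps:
t(y) = -20 - 4*y (t(y) = 4*(-5 - y) = -20 - 4*y)
l = 883/15 (l = -883/(-15) = -883*(-1/15) = 883/15 ≈ 58.867)
j(A) = 2*A/(-48 + A) (j(A) = (A + A)/(A + (-20 - 4*7)) = (2*A)/(A + (-20 - 28)) = (2*A)/(A - 48) = (2*A)/(-48 + A) = 2*A/(-48 + A))
j(53)*l = (2*53/(-48 + 53))*(883/15) = (2*53/5)*(883/15) = (2*53*(⅕))*(883/15) = (106/5)*(883/15) = 93598/75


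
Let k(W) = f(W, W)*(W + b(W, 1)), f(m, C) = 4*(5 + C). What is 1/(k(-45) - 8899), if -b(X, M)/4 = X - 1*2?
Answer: -1/31779 ≈ -3.1467e-5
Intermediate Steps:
b(X, M) = 8 - 4*X (b(X, M) = -4*(X - 1*2) = -4*(X - 2) = -4*(-2 + X) = 8 - 4*X)
f(m, C) = 20 + 4*C
k(W) = (8 - 3*W)*(20 + 4*W) (k(W) = (20 + 4*W)*(W + (8 - 4*W)) = (20 + 4*W)*(8 - 3*W) = (8 - 3*W)*(20 + 4*W))
1/(k(-45) - 8899) = 1/((160 - 28*(-45) - 12*(-45)**2) - 8899) = 1/((160 + 1260 - 12*2025) - 8899) = 1/((160 + 1260 - 24300) - 8899) = 1/(-22880 - 8899) = 1/(-31779) = -1/31779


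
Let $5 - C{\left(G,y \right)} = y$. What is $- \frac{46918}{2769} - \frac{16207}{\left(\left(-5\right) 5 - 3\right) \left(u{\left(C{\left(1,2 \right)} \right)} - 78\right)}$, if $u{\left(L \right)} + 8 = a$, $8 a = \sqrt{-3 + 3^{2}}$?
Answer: $- \frac{108603754898}{4587355227} - \frac{16207 \sqrt{6}}{1656683} \approx -23.699$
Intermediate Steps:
$C{\left(G,y \right)} = 5 - y$
$a = \frac{\sqrt{6}}{8}$ ($a = \frac{\sqrt{-3 + 3^{2}}}{8} = \frac{\sqrt{-3 + 9}}{8} = \frac{\sqrt{6}}{8} \approx 0.30619$)
$u{\left(L \right)} = -8 + \frac{\sqrt{6}}{8}$
$- \frac{46918}{2769} - \frac{16207}{\left(\left(-5\right) 5 - 3\right) \left(u{\left(C{\left(1,2 \right)} \right)} - 78\right)} = - \frac{46918}{2769} - \frac{16207}{\left(\left(-5\right) 5 - 3\right) \left(\left(-8 + \frac{\sqrt{6}}{8}\right) - 78\right)} = \left(-46918\right) \frac{1}{2769} - \frac{16207}{\left(-25 - 3\right) \left(-86 + \frac{\sqrt{6}}{8}\right)} = - \frac{46918}{2769} - \frac{16207}{\left(-28\right) \left(-86 + \frac{\sqrt{6}}{8}\right)} = - \frac{46918}{2769} - \frac{16207}{2408 - \frac{7 \sqrt{6}}{2}}$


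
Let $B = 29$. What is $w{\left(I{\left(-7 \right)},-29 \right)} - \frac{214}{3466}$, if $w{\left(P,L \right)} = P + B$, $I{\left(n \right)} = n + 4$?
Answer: $\frac{44951}{1733} \approx 25.938$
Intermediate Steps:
$I{\left(n \right)} = 4 + n$
$w{\left(P,L \right)} = 29 + P$ ($w{\left(P,L \right)} = P + 29 = 29 + P$)
$w{\left(I{\left(-7 \right)},-29 \right)} - \frac{214}{3466} = \left(29 + \left(4 - 7\right)\right) - \frac{214}{3466} = \left(29 - 3\right) - 214 \cdot \frac{1}{3466} = 26 - \frac{107}{1733} = \frac{44951}{1733}$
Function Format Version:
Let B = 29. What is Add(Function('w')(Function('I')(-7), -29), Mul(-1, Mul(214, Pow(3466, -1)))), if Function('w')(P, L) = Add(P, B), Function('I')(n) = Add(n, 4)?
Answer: Rational(44951, 1733) ≈ 25.938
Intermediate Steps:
Function('I')(n) = Add(4, n)
Function('w')(P, L) = Add(29, P) (Function('w')(P, L) = Add(P, 29) = Add(29, P))
Add(Function('w')(Function('I')(-7), -29), Mul(-1, Mul(214, Pow(3466, -1)))) = Add(Add(29, Add(4, -7)), Mul(-1, Mul(214, Pow(3466, -1)))) = Add(Add(29, -3), Mul(-1, Mul(214, Rational(1, 3466)))) = Add(26, Mul(-1, Rational(107, 1733))) = Add(26, Rational(-107, 1733)) = Rational(44951, 1733)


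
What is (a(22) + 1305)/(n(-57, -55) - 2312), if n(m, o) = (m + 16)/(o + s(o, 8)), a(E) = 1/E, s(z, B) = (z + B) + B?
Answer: -1349417/2390157 ≈ -0.56457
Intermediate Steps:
s(z, B) = z + 2*B (s(z, B) = (B + z) + B = z + 2*B)
n(m, o) = (16 + m)/(16 + 2*o) (n(m, o) = (m + 16)/(o + (o + 2*8)) = (16 + m)/(o + (o + 16)) = (16 + m)/(o + (16 + o)) = (16 + m)/(16 + 2*o))
(a(22) + 1305)/(n(-57, -55) - 2312) = (1/22 + 1305)/((16 - 57)/(2*(8 - 55)) - 2312) = (1/22 + 1305)/((½)*(-41)/(-47) - 2312) = 28711/(22*((½)*(-1/47)*(-41) - 2312)) = 28711/(22*(41/94 - 2312)) = 28711/(22*(-217287/94)) = (28711/22)*(-94/217287) = -1349417/2390157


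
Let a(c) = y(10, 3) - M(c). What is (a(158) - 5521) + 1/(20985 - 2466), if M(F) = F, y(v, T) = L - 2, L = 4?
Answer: -105132362/18519 ≈ -5677.0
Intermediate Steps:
y(v, T) = 2 (y(v, T) = 4 - 2 = 2)
a(c) = 2 - c
(a(158) - 5521) + 1/(20985 - 2466) = ((2 - 1*158) - 5521) + 1/(20985 - 2466) = ((2 - 158) - 5521) + 1/18519 = (-156 - 5521) + 1/18519 = -5677 + 1/18519 = -105132362/18519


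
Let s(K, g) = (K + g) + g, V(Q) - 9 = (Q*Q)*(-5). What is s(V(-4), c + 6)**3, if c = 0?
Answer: -205379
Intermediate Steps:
V(Q) = 9 - 5*Q**2 (V(Q) = 9 + (Q*Q)*(-5) = 9 + Q**2*(-5) = 9 - 5*Q**2)
s(K, g) = K + 2*g
s(V(-4), c + 6)**3 = ((9 - 5*(-4)**2) + 2*(0 + 6))**3 = ((9 - 5*16) + 2*6)**3 = ((9 - 80) + 12)**3 = (-71 + 12)**3 = (-59)**3 = -205379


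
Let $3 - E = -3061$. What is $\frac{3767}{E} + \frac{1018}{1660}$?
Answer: $\frac{2343093}{1271560} \approx 1.8427$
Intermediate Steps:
$E = 3064$ ($E = 3 - -3061 = 3 + 3061 = 3064$)
$\frac{3767}{E} + \frac{1018}{1660} = \frac{3767}{3064} + \frac{1018}{1660} = 3767 \cdot \frac{1}{3064} + 1018 \cdot \frac{1}{1660} = \frac{3767}{3064} + \frac{509}{830} = \frac{2343093}{1271560}$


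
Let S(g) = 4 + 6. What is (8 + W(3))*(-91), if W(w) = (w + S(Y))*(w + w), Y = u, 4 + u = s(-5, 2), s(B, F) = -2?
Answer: -7826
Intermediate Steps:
u = -6 (u = -4 - 2 = -6)
Y = -6
S(g) = 10
W(w) = 2*w*(10 + w) (W(w) = (w + 10)*(w + w) = (10 + w)*(2*w) = 2*w*(10 + w))
(8 + W(3))*(-91) = (8 + 2*3*(10 + 3))*(-91) = (8 + 2*3*13)*(-91) = (8 + 78)*(-91) = 86*(-91) = -7826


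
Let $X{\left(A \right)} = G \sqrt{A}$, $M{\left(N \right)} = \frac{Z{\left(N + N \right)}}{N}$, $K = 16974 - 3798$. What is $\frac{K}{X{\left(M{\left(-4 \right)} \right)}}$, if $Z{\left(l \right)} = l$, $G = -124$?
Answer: $- \frac{1647 \sqrt{2}}{31} \approx -75.136$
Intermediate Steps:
$K = 13176$ ($K = 16974 - 3798 = 13176$)
$M{\left(N \right)} = 2$ ($M{\left(N \right)} = \frac{N + N}{N} = \frac{2 N}{N} = 2$)
$X{\left(A \right)} = - 124 \sqrt{A}$
$\frac{K}{X{\left(M{\left(-4 \right)} \right)}} = \frac{13176}{\left(-124\right) \sqrt{2}} = 13176 \left(- \frac{\sqrt{2}}{248}\right) = - \frac{1647 \sqrt{2}}{31}$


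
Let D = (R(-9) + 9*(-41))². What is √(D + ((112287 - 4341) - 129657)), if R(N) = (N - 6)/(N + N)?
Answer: √4098085/6 ≈ 337.40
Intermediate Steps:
R(N) = (-6 + N)/(2*N) (R(N) = (-6 + N)/((2*N)) = (-6 + N)*(1/(2*N)) = (-6 + N)/(2*N))
D = 4879681/36 (D = ((½)*(-6 - 9)/(-9) + 9*(-41))² = ((½)*(-⅑)*(-15) - 369)² = (⅚ - 369)² = (-2209/6)² = 4879681/36 ≈ 1.3555e+5)
√(D + ((112287 - 4341) - 129657)) = √(4879681/36 + ((112287 - 4341) - 129657)) = √(4879681/36 + (107946 - 129657)) = √(4879681/36 - 21711) = √(4098085/36) = √4098085/6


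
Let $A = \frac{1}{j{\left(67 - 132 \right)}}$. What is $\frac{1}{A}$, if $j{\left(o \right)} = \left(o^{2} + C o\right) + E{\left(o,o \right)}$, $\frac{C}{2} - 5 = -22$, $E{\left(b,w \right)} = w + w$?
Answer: $6305$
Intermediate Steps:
$E{\left(b,w \right)} = 2 w$
$C = -34$ ($C = 10 + 2 \left(-22\right) = 10 - 44 = -34$)
$j{\left(o \right)} = o^{2} - 32 o$ ($j{\left(o \right)} = \left(o^{2} - 34 o\right) + 2 o = o^{2} - 32 o$)
$A = \frac{1}{6305}$ ($A = \frac{1}{\left(67 - 132\right) \left(-32 + \left(67 - 132\right)\right)} = \frac{1}{\left(-65\right) \left(-32 - 65\right)} = \frac{1}{\left(-65\right) \left(-97\right)} = \frac{1}{6305} \approx 0.0001586$)
$\frac{1}{A} = \frac{1}{\frac{1}{6305}} = 6305$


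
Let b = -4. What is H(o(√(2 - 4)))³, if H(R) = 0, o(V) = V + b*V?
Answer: 0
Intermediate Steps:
o(V) = -3*V (o(V) = V - 4*V = -3*V)
H(o(√(2 - 4)))³ = 0³ = 0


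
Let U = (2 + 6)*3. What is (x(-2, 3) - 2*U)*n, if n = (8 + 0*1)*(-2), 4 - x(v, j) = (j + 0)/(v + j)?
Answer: 752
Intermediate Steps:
x(v, j) = 4 - j/(j + v) (x(v, j) = 4 - (j + 0)/(v + j) = 4 - j/(j + v))
U = 24 (U = 8*3 = 24)
n = -16 (n = (8 + 0)*(-2) = 8*(-2) = -16)
(x(-2, 3) - 2*U)*n = ((3*3 + 4*(-2))/(3 - 2) - 2*24)*(-16) = ((9 - 8)/1 - 48)*(-16) = (1*1 - 48)*(-16) = (1 - 48)*(-16) = -47*(-16) = 752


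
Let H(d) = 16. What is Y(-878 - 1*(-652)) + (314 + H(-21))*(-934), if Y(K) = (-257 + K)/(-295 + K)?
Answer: -160582137/521 ≈ -3.0822e+5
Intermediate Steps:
Y(K) = (-257 + K)/(-295 + K)
Y(-878 - 1*(-652)) + (314 + H(-21))*(-934) = (-257 + (-878 - 1*(-652)))/(-295 + (-878 - 1*(-652))) + (314 + 16)*(-934) = (-257 + (-878 + 652))/(-295 + (-878 + 652)) + 330*(-934) = (-257 - 226)/(-295 - 226) - 308220 = -483/(-521) - 308220 = -1/521*(-483) - 308220 = 483/521 - 308220 = -160582137/521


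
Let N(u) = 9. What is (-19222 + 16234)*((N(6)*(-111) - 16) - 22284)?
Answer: 69617412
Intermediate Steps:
(-19222 + 16234)*((N(6)*(-111) - 16) - 22284) = (-19222 + 16234)*((9*(-111) - 16) - 22284) = -2988*((-999 - 16) - 22284) = -2988*(-1015 - 22284) = -2988*(-23299) = 69617412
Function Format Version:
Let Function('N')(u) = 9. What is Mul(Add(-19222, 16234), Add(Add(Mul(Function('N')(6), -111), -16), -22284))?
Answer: 69617412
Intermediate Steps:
Mul(Add(-19222, 16234), Add(Add(Mul(Function('N')(6), -111), -16), -22284)) = Mul(Add(-19222, 16234), Add(Add(Mul(9, -111), -16), -22284)) = Mul(-2988, Add(Add(-999, -16), -22284)) = Mul(-2988, Add(-1015, -22284)) = Mul(-2988, -23299) = 69617412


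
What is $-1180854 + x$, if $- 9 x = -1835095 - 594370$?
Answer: $- \frac{8198221}{9} \approx -9.1091 \cdot 10^{5}$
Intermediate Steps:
$x = \frac{2429465}{9}$ ($x = - \frac{-1835095 - 594370}{9} = \left(- \frac{1}{9}\right) \left(-2429465\right) = \frac{2429465}{9} \approx 2.6994 \cdot 10^{5}$)
$-1180854 + x = -1180854 + \frac{2429465}{9} = - \frac{8198221}{9}$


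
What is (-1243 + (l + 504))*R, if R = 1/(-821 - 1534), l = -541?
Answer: 256/471 ≈ 0.54352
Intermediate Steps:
R = -1/2355 (R = 1/(-2355) = -1/2355 ≈ -0.00042463)
(-1243 + (l + 504))*R = (-1243 + (-541 + 504))*(-1/2355) = (-1243 - 37)*(-1/2355) = -1280*(-1/2355) = 256/471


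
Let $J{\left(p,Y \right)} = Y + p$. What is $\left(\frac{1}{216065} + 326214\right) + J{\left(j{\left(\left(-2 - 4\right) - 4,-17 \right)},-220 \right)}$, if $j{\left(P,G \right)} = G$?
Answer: $\frac{70432220506}{216065} \approx 3.2598 \cdot 10^{5}$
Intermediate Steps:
$\left(\frac{1}{216065} + 326214\right) + J{\left(j{\left(\left(-2 - 4\right) - 4,-17 \right)},-220 \right)} = \left(\frac{1}{216065} + 326214\right) - 237 = \frac{70483427911}{216065} - 237 = \frac{70432220506}{216065}$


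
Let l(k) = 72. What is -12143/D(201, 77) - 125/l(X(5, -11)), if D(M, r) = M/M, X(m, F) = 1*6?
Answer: -874421/72 ≈ -12145.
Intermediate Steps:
X(m, F) = 6
D(M, r) = 1
-12143/D(201, 77) - 125/l(X(5, -11)) = -12143/1 - 125/72 = -12143*1 - 125*1/72 = -12143 - 125/72 = -874421/72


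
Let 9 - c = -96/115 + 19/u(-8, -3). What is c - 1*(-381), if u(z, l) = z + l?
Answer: 496591/1265 ≈ 392.56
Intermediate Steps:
u(z, l) = l + z
c = 14626/1265 (c = 9 - (-96/115 + 19/(-3 - 8)) = 9 - (-96*1/115 + 19/(-11)) = 9 - (-96/115 + 19*(-1/11)) = 9 - (-96/115 - 19/11) = 9 - 1*(-3241/1265) = 9 + 3241/1265 = 14626/1265 ≈ 11.562)
c - 1*(-381) = 14626/1265 - 1*(-381) = 14626/1265 + 381 = 496591/1265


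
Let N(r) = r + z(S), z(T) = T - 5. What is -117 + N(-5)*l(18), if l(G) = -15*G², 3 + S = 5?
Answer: 38763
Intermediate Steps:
S = 2 (S = -3 + 5 = 2)
z(T) = -5 + T
N(r) = -3 + r (N(r) = r + (-5 + 2) = r - 3 = -3 + r)
-117 + N(-5)*l(18) = -117 + (-3 - 5)*(-15*18²) = -117 - (-120)*324 = -117 - 8*(-4860) = -117 + 38880 = 38763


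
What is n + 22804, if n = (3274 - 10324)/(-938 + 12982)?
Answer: 137322163/6022 ≈ 22803.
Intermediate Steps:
n = -3525/6022 (n = -7050/12044 = -7050*1/12044 = -3525/6022 ≈ -0.58535)
n + 22804 = -3525/6022 + 22804 = 137322163/6022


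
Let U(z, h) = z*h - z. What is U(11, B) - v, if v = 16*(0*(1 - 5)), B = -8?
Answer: -99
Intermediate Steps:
U(z, h) = -z + h*z (U(z, h) = h*z - z = -z + h*z)
v = 0 (v = 16*(0*(-4)) = 16*0 = 0)
U(11, B) - v = 11*(-1 - 8) - 1*0 = 11*(-9) + 0 = -99 + 0 = -99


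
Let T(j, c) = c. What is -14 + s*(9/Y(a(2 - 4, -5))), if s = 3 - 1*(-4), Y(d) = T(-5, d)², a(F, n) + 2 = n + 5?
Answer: 7/4 ≈ 1.7500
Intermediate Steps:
a(F, n) = 3 + n (a(F, n) = -2 + (n + 5) = -2 + (5 + n) = 3 + n)
Y(d) = d²
s = 7 (s = 3 + 4 = 7)
-14 + s*(9/Y(a(2 - 4, -5))) = -14 + 7*(9/((3 - 5)²)) = -14 + 7*(9/((-2)²)) = -14 + 7*(9/4) = -14 + 63/4 = 7/4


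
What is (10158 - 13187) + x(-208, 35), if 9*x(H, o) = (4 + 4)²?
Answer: -27197/9 ≈ -3021.9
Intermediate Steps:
x(H, o) = 64/9 (x(H, o) = (4 + 4)²/9 = (⅑)*8² = (⅑)*64 = 64/9)
(10158 - 13187) + x(-208, 35) = (10158 - 13187) + 64/9 = -3029 + 64/9 = -27197/9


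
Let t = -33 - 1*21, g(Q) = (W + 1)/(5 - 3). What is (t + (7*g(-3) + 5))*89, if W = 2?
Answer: -6853/2 ≈ -3426.5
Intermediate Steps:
g(Q) = 3/2 (g(Q) = (2 + 1)/(5 - 3) = 3/2)
t = -54 (t = -33 - 21 = -54)
(t + (7*g(-3) + 5))*89 = (-54 + (7*(3/2) + 5))*89 = (-54 + (21/2 + 5))*89 = (-54 + 31/2)*89 = -77/2*89 = -6853/2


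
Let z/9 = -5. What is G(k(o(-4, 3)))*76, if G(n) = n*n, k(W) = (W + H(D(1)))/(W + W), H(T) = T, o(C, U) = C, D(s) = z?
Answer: 45619/16 ≈ 2851.2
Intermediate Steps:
z = -45 (z = 9*(-5) = -45)
D(s) = -45
k(W) = (-45 + W)/(2*W) (k(W) = (W - 45)/(W + W) = (-45 + W)/((2*W)) = (-45 + W)*(1/(2*W)) = (-45 + W)/(2*W))
G(n) = n²
G(k(o(-4, 3)))*76 = ((½)*(-45 - 4)/(-4))²*76 = ((½)*(-¼)*(-49))²*76 = (49/8)²*76 = (2401/64)*76 = 45619/16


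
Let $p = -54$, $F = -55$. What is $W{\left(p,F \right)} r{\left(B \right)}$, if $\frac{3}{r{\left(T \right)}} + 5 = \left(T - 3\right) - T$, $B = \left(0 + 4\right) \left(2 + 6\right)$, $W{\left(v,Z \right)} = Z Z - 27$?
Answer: $- \frac{4497}{4} \approx -1124.3$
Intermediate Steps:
$W{\left(v,Z \right)} = -27 + Z^{2}$ ($W{\left(v,Z \right)} = Z^{2} - 27 = -27 + Z^{2}$)
$B = 32$ ($B = 4 \cdot 8 = 32$)
$r{\left(T \right)} = - \frac{3}{8}$ ($r{\left(T \right)} = \frac{3}{-5 + \left(\left(T - 3\right) - T\right)} = \frac{3}{-5 + \left(\left(-3 + T\right) - T\right)} = \frac{3}{-5 - 3} = \frac{3}{-8} = 3 \left(- \frac{1}{8}\right) = - \frac{3}{8}$)
$W{\left(p,F \right)} r{\left(B \right)} = \left(-27 + \left(-55\right)^{2}\right) \left(- \frac{3}{8}\right) = \left(-27 + 3025\right) \left(- \frac{3}{8}\right) = 2998 \left(- \frac{3}{8}\right) = - \frac{4497}{4}$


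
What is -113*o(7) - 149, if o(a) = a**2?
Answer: -5686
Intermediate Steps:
-113*o(7) - 149 = -113*7**2 - 149 = -113*49 - 149 = -5537 - 149 = -5686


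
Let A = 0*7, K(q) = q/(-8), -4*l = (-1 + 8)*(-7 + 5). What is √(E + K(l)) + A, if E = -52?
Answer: I*√839/4 ≈ 7.2414*I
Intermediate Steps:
l = 7/2 (l = -(-1 + 8)*(-7 + 5)/4 = -7*(-2)/4 = -¼*(-14) = 7/2 ≈ 3.5000)
K(q) = -q/8 (K(q) = q*(-⅛) = -q/8)
A = 0
√(E + K(l)) + A = √(-52 - ⅛*7/2) + 0 = √(-52 - 7/16) + 0 = √(-839/16) + 0 = I*√839/4 + 0 = I*√839/4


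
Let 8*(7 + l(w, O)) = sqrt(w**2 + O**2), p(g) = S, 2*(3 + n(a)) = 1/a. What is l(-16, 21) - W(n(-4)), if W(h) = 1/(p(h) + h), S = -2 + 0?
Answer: -279/41 + sqrt(697)/8 ≈ -3.5048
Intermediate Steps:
n(a) = -3 + 1/(2*a)
S = -2
p(g) = -2
l(w, O) = -7 + sqrt(O**2 + w**2)/8 (l(w, O) = -7 + sqrt(w**2 + O**2)/8 = -7 + sqrt(O**2 + w**2)/8)
W(h) = 1/(-2 + h)
l(-16, 21) - W(n(-4)) = (-7 + sqrt(21**2 + (-16)**2)/8) - 1/(-2 + (-3 + (1/2)/(-4))) = (-7 + sqrt(441 + 256)/8) - 1/(-2 + (-3 + (1/2)*(-1/4))) = (-7 + sqrt(697)/8) - 1/(-2 + (-3 - 1/8)) = (-7 + sqrt(697)/8) - 1/(-2 - 25/8) = (-7 + sqrt(697)/8) - 1/(-41/8) = (-7 + sqrt(697)/8) - 1*(-8/41) = (-7 + sqrt(697)/8) + 8/41 = -279/41 + sqrt(697)/8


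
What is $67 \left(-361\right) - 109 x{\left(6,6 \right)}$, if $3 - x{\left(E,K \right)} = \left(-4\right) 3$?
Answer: $-25822$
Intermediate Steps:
$x{\left(E,K \right)} = 15$ ($x{\left(E,K \right)} = 3 - \left(-4\right) 3 = 3 - -12 = 3 + 12 = 15$)
$67 \left(-361\right) - 109 x{\left(6,6 \right)} = 67 \left(-361\right) - 1635 = -24187 - 1635 = -25822$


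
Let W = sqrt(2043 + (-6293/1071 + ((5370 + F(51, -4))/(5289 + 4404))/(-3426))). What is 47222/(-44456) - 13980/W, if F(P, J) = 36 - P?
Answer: -23611/22228 - 8388*sqrt(35623691281773442)/5111277317 ≈ -310.80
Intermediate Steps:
W = 5*sqrt(35623691281773442)/20908878 (W = sqrt(2043 + (-6293/1071 + ((5370 + (36 - 1*51))/(5289 + 4404))/(-3426))) = sqrt(2043 + (-6293*1/1071 + ((5370 + (36 - 51))/9693)*(-1/3426))) = sqrt(2043 + (-899/153 + ((5370 - 15)*(1/9693))*(-1/3426))) = sqrt(2043 + (-899/153 + (5355*(1/9693))*(-1/3426))) = sqrt(2043 + (-899/153 + (595/1077)*(-1/3426))) = sqrt(2043 + (-899/153 - 595/3689802)) = sqrt(2043 - 368580337/62726634) = sqrt(127781932925/62726634) = 5*sqrt(35623691281773442)/20908878 ≈ 45.135)
47222/(-44456) - 13980/W = 47222/(-44456) - 13980*3*sqrt(35623691281773442)/25556386585 = 47222*(-1/44456) - 8388*sqrt(35623691281773442)/5111277317 = -23611/22228 - 8388*sqrt(35623691281773442)/5111277317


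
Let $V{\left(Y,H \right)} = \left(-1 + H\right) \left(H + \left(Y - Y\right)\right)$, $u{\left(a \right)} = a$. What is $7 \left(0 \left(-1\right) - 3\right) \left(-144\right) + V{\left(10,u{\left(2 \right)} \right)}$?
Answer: $3026$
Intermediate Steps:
$V{\left(Y,H \right)} = H \left(-1 + H\right)$ ($V{\left(Y,H \right)} = \left(-1 + H\right) \left(H + 0\right) = \left(-1 + H\right) H = H \left(-1 + H\right)$)
$7 \left(0 \left(-1\right) - 3\right) \left(-144\right) + V{\left(10,u{\left(2 \right)} \right)} = 7 \left(0 \left(-1\right) - 3\right) \left(-144\right) + 2 \left(-1 + 2\right) = 7 \left(0 - 3\right) \left(-144\right) + 2 \cdot 1 = 7 \left(-3\right) \left(-144\right) + 2 = \left(-21\right) \left(-144\right) + 2 = 3024 + 2 = 3026$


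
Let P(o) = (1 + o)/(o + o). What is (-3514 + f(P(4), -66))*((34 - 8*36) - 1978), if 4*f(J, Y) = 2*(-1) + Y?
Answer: 7881192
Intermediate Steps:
P(o) = (1 + o)/(2*o) (P(o) = (1 + o)/((2*o)) = (1 + o)*(1/(2*o)) = (1 + o)/(2*o))
f(J, Y) = -½ + Y/4 (f(J, Y) = (2*(-1) + Y)/4 = (-2 + Y)/4 = -½ + Y/4)
(-3514 + f(P(4), -66))*((34 - 8*36) - 1978) = (-3514 + (-½ + (¼)*(-66)))*((34 - 8*36) - 1978) = (-3514 + (-½ - 33/2))*((34 - 288) - 1978) = (-3514 - 17)*(-254 - 1978) = -3531*(-2232) = 7881192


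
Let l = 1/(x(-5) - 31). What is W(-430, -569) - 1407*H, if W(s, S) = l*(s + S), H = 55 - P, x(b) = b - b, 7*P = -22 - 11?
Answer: -2603559/31 ≈ -83986.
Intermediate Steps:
P = -33/7 (P = (-22 - 11)/7 = (1/7)*(-33) = -33/7 ≈ -4.7143)
x(b) = 0
H = 418/7 (H = 55 - 1*(-33/7) = 55 + 33/7 = 418/7 ≈ 59.714)
l = -1/31 (l = 1/(0 - 31) = 1/(-31) = -1/31 ≈ -0.032258)
W(s, S) = -S/31 - s/31 (W(s, S) = -(s + S)/31 = -(S + s)/31 = -S/31 - s/31)
W(-430, -569) - 1407*H = (-1/31*(-569) - 1/31*(-430)) - 1407*418/7 = (569/31 + 430/31) - 1*84018 = 999/31 - 84018 = -2603559/31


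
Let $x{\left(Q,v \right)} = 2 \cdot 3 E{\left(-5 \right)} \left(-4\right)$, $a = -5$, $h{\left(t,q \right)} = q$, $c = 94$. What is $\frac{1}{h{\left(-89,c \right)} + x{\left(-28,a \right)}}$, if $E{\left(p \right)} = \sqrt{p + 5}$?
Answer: $\frac{1}{94} \approx 0.010638$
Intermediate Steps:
$E{\left(p \right)} = \sqrt{5 + p}$
$x{\left(Q,v \right)} = 0$ ($x{\left(Q,v \right)} = 2 \cdot 3 \sqrt{5 - 5} \left(-4\right) = 6 \sqrt{0} \left(-4\right) = 6 \cdot 0 \left(-4\right) = 0 \left(-4\right) = 0$)
$\frac{1}{h{\left(-89,c \right)} + x{\left(-28,a \right)}} = \frac{1}{94 + 0} = \frac{1}{94}$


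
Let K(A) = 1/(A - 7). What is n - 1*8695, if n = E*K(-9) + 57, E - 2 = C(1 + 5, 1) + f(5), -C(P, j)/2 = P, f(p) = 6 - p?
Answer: -138199/16 ≈ -8637.4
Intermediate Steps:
C(P, j) = -2*P
K(A) = 1/(-7 + A)
E = -9 (E = 2 + (-2*(1 + 5) + (6 - 1*5)) = 2 + (-2*6 + (6 - 5)) = 2 + (-12 + 1) = 2 - 11 = -9)
n = 921/16 (n = -9/(-7 - 9) + 57 = -9/(-16) + 57 = -9*(-1/16) + 57 = 9/16 + 57 = 921/16 ≈ 57.563)
n - 1*8695 = 921/16 - 1*8695 = 921/16 - 8695 = -138199/16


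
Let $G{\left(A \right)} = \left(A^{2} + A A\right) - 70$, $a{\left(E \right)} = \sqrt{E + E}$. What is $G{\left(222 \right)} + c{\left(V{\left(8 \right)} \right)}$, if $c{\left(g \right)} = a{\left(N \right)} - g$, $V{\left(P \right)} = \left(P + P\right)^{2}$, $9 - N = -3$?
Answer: $98242 + 2 \sqrt{6} \approx 98247.0$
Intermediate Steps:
$N = 12$ ($N = 9 - -3 = 9 + 3 = 12$)
$a{\left(E \right)} = \sqrt{2} \sqrt{E}$ ($a{\left(E \right)} = \sqrt{2 E} = \sqrt{2} \sqrt{E}$)
$V{\left(P \right)} = 4 P^{2}$ ($V{\left(P \right)} = \left(2 P\right)^{2} = 4 P^{2}$)
$c{\left(g \right)} = - g + 2 \sqrt{6}$ ($c{\left(g \right)} = \sqrt{2} \sqrt{12} - g = \sqrt{2} \cdot 2 \sqrt{3} - g = 2 \sqrt{6} - g = - g + 2 \sqrt{6}$)
$G{\left(A \right)} = -70 + 2 A^{2}$ ($G{\left(A \right)} = \left(A^{2} + A^{2}\right) - 70 = 2 A^{2} - 70 = -70 + 2 A^{2}$)
$G{\left(222 \right)} + c{\left(V{\left(8 \right)} \right)} = \left(-70 + 2 \cdot 222^{2}\right) + \left(- 4 \cdot 8^{2} + 2 \sqrt{6}\right) = \left(-70 + 2 \cdot 49284\right) + \left(- 4 \cdot 64 + 2 \sqrt{6}\right) = \left(-70 + 98568\right) + \left(\left(-1\right) 256 + 2 \sqrt{6}\right) = 98498 - \left(256 - 2 \sqrt{6}\right) = 98242 + 2 \sqrt{6}$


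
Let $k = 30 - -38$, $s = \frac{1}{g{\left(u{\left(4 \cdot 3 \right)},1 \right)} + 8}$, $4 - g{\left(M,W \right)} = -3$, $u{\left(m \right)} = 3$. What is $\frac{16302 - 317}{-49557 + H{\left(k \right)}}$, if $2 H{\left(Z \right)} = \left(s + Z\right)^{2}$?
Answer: $- \frac{7193250}{21258209} \approx -0.33838$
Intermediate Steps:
$g{\left(M,W \right)} = 7$ ($g{\left(M,W \right)} = 4 - -3 = 4 + 3 = 7$)
$s = \frac{1}{15}$ ($s = \frac{1}{7 + 8} = \frac{1}{15} \approx 0.066667$)
$k = 68$ ($k = 30 + 38 = 68$)
$H{\left(Z \right)} = \frac{\left(\frac{1}{15} + Z\right)^{2}}{2}$
$\frac{16302 - 317}{-49557 + H{\left(k \right)}} = \frac{16302 - 317}{-49557 + \frac{\left(1 + 15 \cdot 68\right)^{2}}{450}} = \frac{15985}{-49557 + \frac{\left(1 + 1020\right)^{2}}{450}} = \frac{15985}{-49557 + \frac{1021^{2}}{450}} = \frac{15985}{-49557 + \frac{1}{450} \cdot 1042441} = \frac{15985}{-49557 + \frac{1042441}{450}} = \frac{15985}{- \frac{21258209}{450}} = 15985 \left(- \frac{450}{21258209}\right) = - \frac{7193250}{21258209}$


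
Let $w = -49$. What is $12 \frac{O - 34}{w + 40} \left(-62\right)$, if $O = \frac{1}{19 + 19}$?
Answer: $- \frac{160084}{57} \approx -2808.5$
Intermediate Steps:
$O = \frac{1}{38} \approx 0.026316$
$12 \frac{O - 34}{w + 40} \left(-62\right) = 12 \frac{\frac{1}{38} - 34}{-49 + 40} \left(-62\right) = 12 \left(- \frac{1291}{38 \left(-9\right)}\right) \left(-62\right) = 12 \left(\left(- \frac{1291}{38}\right) \left(- \frac{1}{9}\right)\right) \left(-62\right) = 12 \cdot \frac{1291}{342} \left(-62\right) = \frac{2582}{57} \left(-62\right) = - \frac{160084}{57}$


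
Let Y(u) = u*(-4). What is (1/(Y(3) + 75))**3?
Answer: 1/250047 ≈ 3.9992e-6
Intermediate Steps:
Y(u) = -4*u
(1/(Y(3) + 75))**3 = (1/(-4*3 + 75))**3 = (1/(-12 + 75))**3 = (1/63)**3 = 1/250047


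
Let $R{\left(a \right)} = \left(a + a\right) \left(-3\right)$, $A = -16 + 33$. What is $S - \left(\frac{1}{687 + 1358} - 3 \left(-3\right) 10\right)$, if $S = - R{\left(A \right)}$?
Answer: $\frac{24539}{2045} \approx 12.0$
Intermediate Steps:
$A = 17$
$R{\left(a \right)} = - 6 a$ ($R{\left(a \right)} = 2 a \left(-3\right) = - 6 a$)
$S = 102$ ($S = - \left(-6\right) 17 = \left(-1\right) \left(-102\right) = 102$)
$S - \left(\frac{1}{687 + 1358} - 3 \left(-3\right) 10\right) = 102 - \left(\frac{1}{687 + 1358} - 3 \left(-3\right) 10\right) = 102 - \frac{184051}{2045} = \frac{24539}{2045}$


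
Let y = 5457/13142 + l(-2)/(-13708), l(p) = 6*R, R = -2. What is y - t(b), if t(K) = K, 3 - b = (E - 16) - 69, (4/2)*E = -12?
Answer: -4214797031/45037634 ≈ -93.584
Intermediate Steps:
E = -6 (E = (½)*(-12) = -6)
l(p) = -12 (l(p) = 6*(-2) = -12)
b = 94 (b = 3 - ((-6 - 16) - 69) = 3 - (-22 - 69) = 3 - 1*(-91) = 3 + 91 = 94)
y = 18740565/45037634 (y = 5457/13142 - 12/(-13708) = 5457*(1/13142) - 12*(-1/13708) = 5457/13142 + 3/3427 = 18740565/45037634 ≈ 0.41611)
y - t(b) = 18740565/45037634 - 1*94 = 18740565/45037634 - 94 = -4214797031/45037634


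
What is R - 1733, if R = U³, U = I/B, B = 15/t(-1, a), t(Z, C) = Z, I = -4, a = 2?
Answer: -5848811/3375 ≈ -1733.0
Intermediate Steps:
B = -15 (B = 15/(-1) = 15*(-1) = -15)
U = 4/15 (U = -4/(-15) = -4*(-1/15) = 4/15 ≈ 0.26667)
R = 64/3375 (R = (4/15)³ = 64/3375 ≈ 0.018963)
R - 1733 = 64/3375 - 1733 = -5848811/3375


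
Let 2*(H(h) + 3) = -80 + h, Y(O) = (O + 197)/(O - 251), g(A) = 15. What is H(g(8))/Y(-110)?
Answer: 25631/174 ≈ 147.30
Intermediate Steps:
Y(O) = (197 + O)/(-251 + O)
H(h) = -43 + h/2 (H(h) = -3 + (-80 + h)/2 = -3 + (-40 + h/2) = -43 + h/2)
H(g(8))/Y(-110) = (-43 + (1/2)*15)/(((197 - 110)/(-251 - 110))) = (-43 + 15/2)/((87/(-361))) = -71/(2*((-1/361*87))) = -71/(2*(-87/361)) = -71/2*(-361/87) = 25631/174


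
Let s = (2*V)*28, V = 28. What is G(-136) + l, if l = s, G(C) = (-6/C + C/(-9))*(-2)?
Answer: 470533/306 ≈ 1537.7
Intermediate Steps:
G(C) = 12/C + 2*C/9 (G(C) = (-6/C + C*(-1/9))*(-2) = (-6/C - C/9)*(-2) = 12/C + 2*C/9)
s = 1568 (s = (2*28)*28 = 56*28 = 1568)
l = 1568
G(-136) + l = (12/(-136) + (2/9)*(-136)) + 1568 = (12*(-1/136) - 272/9) + 1568 = (-3/34 - 272/9) + 1568 = -9275/306 + 1568 = 470533/306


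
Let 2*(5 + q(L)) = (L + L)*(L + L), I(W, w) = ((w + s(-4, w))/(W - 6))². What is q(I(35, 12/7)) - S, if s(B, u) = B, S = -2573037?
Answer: 4369475807157864/1698181681 ≈ 2.5730e+6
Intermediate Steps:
I(W, w) = (-4 + w)²/(-6 + W)² (I(W, w) = ((w - 4)/(W - 6))² = ((-4 + w)/(-6 + W))² = (-4 + w)²/(-6 + W)²)
q(L) = -5 + 2*L² (q(L) = -5 + ((L + L)*(L + L))/2 = -5 + ((2*L)*(2*L))/2 = -5 + (4*L²)/2 = -5 + 2*L²)
q(I(35, 12/7)) - S = (-5 + 2*((-4 + 12/7)²/(-6 + 35)²)²) - 1*(-2573037) = (-5 + 2*((-4 + 12*(⅐))²/29²)²) + 2573037 = (-5 + 2*((-4 + 12/7)²/841)²) + 2573037 = (-5 + 2*((-16/7)²/841)²) + 2573037 = (-5 + 2*((1/841)*(256/49))²) + 2573037 = (-5 + 2*(256/41209)²) + 2573037 = (-5 + 2*(65536/1698181681)) + 2573037 = (-5 + 131072/1698181681) + 2573037 = -8490777333/1698181681 + 2573037 = 4369475807157864/1698181681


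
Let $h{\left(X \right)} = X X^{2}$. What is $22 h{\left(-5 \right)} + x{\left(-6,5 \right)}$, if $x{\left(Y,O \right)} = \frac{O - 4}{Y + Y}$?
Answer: $- \frac{33001}{12} \approx -2750.1$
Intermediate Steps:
$x{\left(Y,O \right)} = \frac{-4 + O}{2 Y}$
$h{\left(X \right)} = X^{3}$
$22 h{\left(-5 \right)} + x{\left(-6,5 \right)} = 22 \left(-5\right)^{3} + \frac{-4 + 5}{2 \left(-6\right)} = 22 \left(-125\right) + \frac{1}{2} \left(- \frac{1}{6}\right) 1 = -2750 - \frac{1}{12} = - \frac{33001}{12}$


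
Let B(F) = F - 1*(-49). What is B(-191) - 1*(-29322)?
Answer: 29180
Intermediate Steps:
B(F) = 49 + F (B(F) = F + 49 = 49 + F)
B(-191) - 1*(-29322) = (49 - 191) - 1*(-29322) = -142 + 29322 = 29180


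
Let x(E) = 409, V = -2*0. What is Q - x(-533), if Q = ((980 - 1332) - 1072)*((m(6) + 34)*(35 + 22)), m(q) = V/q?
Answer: -2760121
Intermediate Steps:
V = 0
m(q) = 0 (m(q) = 0/q = 0)
Q = -2759712 (Q = ((980 - 1332) - 1072)*((0 + 34)*(35 + 22)) = (-352 - 1072)*(34*57) = -1424*1938 = -2759712)
Q - x(-533) = -2759712 - 1*409 = -2759712 - 409 = -2760121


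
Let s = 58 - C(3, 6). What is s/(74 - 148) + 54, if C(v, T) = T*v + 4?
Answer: 1980/37 ≈ 53.513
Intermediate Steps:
C(v, T) = 4 + T*v
s = 36 (s = 58 - (4 + 6*3) = 58 - (4 + 18) = 58 - 1*22 = 58 - 22 = 36)
s/(74 - 148) + 54 = 36/(74 - 148) + 54 = 36/(-74) + 54 = -1/74*36 + 54 = -18/37 + 54 = 1980/37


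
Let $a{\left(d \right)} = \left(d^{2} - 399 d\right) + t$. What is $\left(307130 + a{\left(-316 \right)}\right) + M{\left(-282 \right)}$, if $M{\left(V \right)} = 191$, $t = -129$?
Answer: $533132$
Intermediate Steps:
$a{\left(d \right)} = -129 + d^{2} - 399 d$ ($a{\left(d \right)} = \left(d^{2} - 399 d\right) - 129 = -129 + d^{2} - 399 d$)
$\left(307130 + a{\left(-316 \right)}\right) + M{\left(-282 \right)} = \left(307130 - \left(-125955 - 99856\right)\right) + 191 = \left(307130 + \left(-129 + 99856 + 126084\right)\right) + 191 = \left(307130 + 225811\right) + 191 = 532941 + 191 = 533132$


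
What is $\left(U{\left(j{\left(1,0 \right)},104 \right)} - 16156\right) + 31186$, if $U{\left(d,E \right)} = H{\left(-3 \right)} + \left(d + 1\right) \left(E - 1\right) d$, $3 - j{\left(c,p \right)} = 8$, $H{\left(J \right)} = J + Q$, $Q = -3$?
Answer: $17084$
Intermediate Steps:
$H{\left(J \right)} = -3 + J$ ($H{\left(J \right)} = J - 3 = -3 + J$)
$j{\left(c,p \right)} = -5$ ($j{\left(c,p \right)} = 3 - 8 = -5$)
$U{\left(d,E \right)} = -6 + d \left(1 + d\right) \left(-1 + E\right)$ ($U{\left(d,E \right)} = \left(-3 - 3\right) + \left(d + 1\right) \left(E - 1\right) d = -6 + \left(1 + d\right) \left(-1 + E\right) d = -6 + d \left(1 + d\right) \left(-1 + E\right)$)
$\left(U{\left(j{\left(1,0 \right)},104 \right)} - 16156\right) + 31186 = \left(\left(-6 - -5 - \left(-5\right)^{2} + 104 \left(-5\right) + 104 \left(-5\right)^{2}\right) - 16156\right) + 31186 = \left(\left(-6 + 5 - 25 - 520 + 104 \cdot 25\right) - 16156\right) + 31186 = \left(\left(-6 + 5 - 25 - 520 + 2600\right) - 16156\right) + 31186 = \left(2054 - 16156\right) + 31186 = -14102 + 31186 = 17084$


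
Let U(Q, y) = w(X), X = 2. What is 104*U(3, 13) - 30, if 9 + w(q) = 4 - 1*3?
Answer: -862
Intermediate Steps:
w(q) = -8 (w(q) = -9 + (4 - 1*3) = -9 + (4 - 3) = -9 + 1 = -8)
U(Q, y) = -8
104*U(3, 13) - 30 = 104*(-8) - 30 = -832 - 30 = -862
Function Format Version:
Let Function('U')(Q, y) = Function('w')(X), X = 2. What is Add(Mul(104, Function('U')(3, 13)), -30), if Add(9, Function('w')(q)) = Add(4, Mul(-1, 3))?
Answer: -862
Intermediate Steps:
Function('w')(q) = -8 (Function('w')(q) = Add(-9, Add(4, Mul(-1, 3))) = Add(-9, Add(4, -3)) = Add(-9, 1) = -8)
Function('U')(Q, y) = -8
Add(Mul(104, Function('U')(3, 13)), -30) = Add(Mul(104, -8), -30) = Add(-832, -30) = -862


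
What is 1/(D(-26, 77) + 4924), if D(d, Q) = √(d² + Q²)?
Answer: 4924/24239171 - √6605/24239171 ≈ 0.00019979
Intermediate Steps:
D(d, Q) = √(Q² + d²)
1/(D(-26, 77) + 4924) = 1/(√(77² + (-26)²) + 4924) = 1/(√(5929 + 676) + 4924) = 1/(√6605 + 4924) = 1/(4924 + √6605)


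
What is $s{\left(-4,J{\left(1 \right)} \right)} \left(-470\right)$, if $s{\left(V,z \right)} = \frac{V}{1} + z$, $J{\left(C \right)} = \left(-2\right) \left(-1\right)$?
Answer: $940$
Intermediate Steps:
$J{\left(C \right)} = 2$
$s{\left(V,z \right)} = V + z$ ($s{\left(V,z \right)} = V 1 + z = V + z$)
$s{\left(-4,J{\left(1 \right)} \right)} \left(-470\right) = \left(-4 + 2\right) \left(-470\right) = \left(-2\right) \left(-470\right) = 940$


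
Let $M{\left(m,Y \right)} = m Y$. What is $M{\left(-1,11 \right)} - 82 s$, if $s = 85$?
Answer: $-6981$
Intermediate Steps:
$M{\left(m,Y \right)} = Y m$
$M{\left(-1,11 \right)} - 82 s = 11 \left(-1\right) - 6970 = -11 - 6970 = -6981$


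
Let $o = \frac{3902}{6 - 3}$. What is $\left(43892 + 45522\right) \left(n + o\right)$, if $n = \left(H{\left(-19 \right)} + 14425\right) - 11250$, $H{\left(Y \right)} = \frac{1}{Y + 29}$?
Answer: $\frac{6002943011}{15} \approx 4.002 \cdot 10^{8}$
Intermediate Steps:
$H{\left(Y \right)} = \frac{1}{29 + Y}$
$o = \frac{3902}{3} \approx 1300.7$
$n = \frac{31751}{10}$ ($n = \left(\frac{1}{29 - 19} + 14425\right) - 11250 = \left(\frac{1}{10} + 14425\right) - 11250 = \frac{144251}{10} - 11250 = \frac{31751}{10} \approx 3175.1$)
$\left(43892 + 45522\right) \left(n + o\right) = \left(43892 + 45522\right) \left(\frac{31751}{10} + \frac{3902}{3}\right) = 89414 \cdot \frac{134273}{30} = \frac{6002943011}{15}$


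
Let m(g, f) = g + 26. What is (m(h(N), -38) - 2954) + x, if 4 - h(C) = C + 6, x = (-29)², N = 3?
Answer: -2092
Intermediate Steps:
x = 841
h(C) = -2 - C (h(C) = 4 - (C + 6) = 4 - (6 + C) = 4 + (-6 - C) = -2 - C)
m(g, f) = 26 + g
(m(h(N), -38) - 2954) + x = ((26 + (-2 - 1*3)) - 2954) + 841 = ((26 + (-2 - 3)) - 2954) + 841 = ((26 - 5) - 2954) + 841 = (21 - 2954) + 841 = -2933 + 841 = -2092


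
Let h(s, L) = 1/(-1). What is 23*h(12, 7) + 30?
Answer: 7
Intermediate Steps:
h(s, L) = -1
23*h(12, 7) + 30 = 23*(-1) + 30 = -23 + 30 = 7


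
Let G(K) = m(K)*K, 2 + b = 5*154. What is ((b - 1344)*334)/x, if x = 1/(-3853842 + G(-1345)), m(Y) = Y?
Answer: 393390073728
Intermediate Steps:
b = 768 (b = -2 + 5*154 = -2 + 770 = 768)
G(K) = K**2 (G(K) = K*K = K**2)
x = -1/2044817 (x = 1/(-3853842 + (-1345)**2) = 1/(-3853842 + 1809025) = 1/(-2044817) = -1/2044817 ≈ -4.8904e-7)
((b - 1344)*334)/x = ((768 - 1344)*334)/(-1/2044817) = -576*334*(-2044817) = -192384*(-2044817) = 393390073728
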